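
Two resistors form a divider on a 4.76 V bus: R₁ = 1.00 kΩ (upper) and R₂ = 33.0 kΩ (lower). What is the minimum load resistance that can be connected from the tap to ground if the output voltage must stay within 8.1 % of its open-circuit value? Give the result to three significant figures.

R_L(min) ≈ 11.0 kΩ

Output resistance R_th = R₁‖R₂ = (1000 × 33000)/34000 = 970.6 Ω.
The fractional drop is R_th/(R_th + R_L); requiring this ≤ 0.0810 gives R_L ≥ R_th(1/0.0810 − 1) = 970.6 × 11.35 = 11.0 kΩ.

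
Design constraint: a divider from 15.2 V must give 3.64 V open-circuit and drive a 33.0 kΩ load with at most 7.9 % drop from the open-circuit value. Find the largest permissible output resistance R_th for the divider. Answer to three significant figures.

R_th ≤ 2.83 kΩ

Loading drop = R_th/(R_th + R_L) ≤ 0.0790, so R_th ≤ R_L · ε/(1−ε) = 33.0 kΩ × 0.0790/0.9210 = 2.83 kΩ.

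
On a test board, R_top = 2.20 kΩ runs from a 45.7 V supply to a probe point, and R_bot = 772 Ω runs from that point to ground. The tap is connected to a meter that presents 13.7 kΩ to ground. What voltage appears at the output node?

The load sits in parallel with R_bot: R_bot‖R_L = (772 × 13700) / (772 + 13700) = 730.8 Ω.
V_out = 45.7 × 730.8 / (2200 + 730.8) = 45.7 × 730.8/2931 = 11.4 V.

V_out ≈ 11.4 V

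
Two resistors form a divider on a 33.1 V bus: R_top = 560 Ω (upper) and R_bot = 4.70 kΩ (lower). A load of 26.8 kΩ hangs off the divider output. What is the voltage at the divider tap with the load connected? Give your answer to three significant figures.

V_out ≈ 29.0 V

The load sits in parallel with R_bot: R_bot‖R_L = (4700 × 26800) / (4700 + 26800) = 3999 Ω.
V_out = 33.1 × 3999 / (560 + 3999) = 33.1 × 3999/4559 = 29.0 V.
(Unloaded it would have been 29.6 V.)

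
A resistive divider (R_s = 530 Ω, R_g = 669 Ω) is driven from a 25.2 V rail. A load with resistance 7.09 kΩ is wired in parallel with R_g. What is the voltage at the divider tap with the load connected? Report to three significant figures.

The load sits in parallel with R_g: R_g‖R_L = (669 × 7090) / (669 + 7090) = 611.3 Ω.
V_out = 25.2 × 611.3 / (530 + 611.3) = 25.2 × 611.3/1141 = 13.5 V.

V_out ≈ 13.5 V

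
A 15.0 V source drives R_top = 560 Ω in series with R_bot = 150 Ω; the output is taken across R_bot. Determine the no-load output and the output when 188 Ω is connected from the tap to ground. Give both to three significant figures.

Unloaded: 3.17 V; loaded: 1.95 V

Open-circuit: V = 15.0 × 150/(560 + 150) = 3.17 V.
With the load, R_bot becomes R_bot‖R_L = 83.43 Ω, so V = 15.0 × 83.43/643.4 = 1.95 V.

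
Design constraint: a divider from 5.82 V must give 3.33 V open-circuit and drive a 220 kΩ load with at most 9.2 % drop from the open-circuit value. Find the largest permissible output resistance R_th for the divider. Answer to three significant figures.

R_th ≤ 22.3 kΩ

Loading drop = R_th/(R_th + R_L) ≤ 0.0920, so R_th ≤ R_L · ε/(1−ε) = 220 kΩ × 0.0920/0.9080 = 22.3 kΩ.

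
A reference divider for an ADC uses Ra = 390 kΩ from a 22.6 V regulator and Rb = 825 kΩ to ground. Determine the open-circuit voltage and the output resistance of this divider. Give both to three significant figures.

V_th is the open-circuit tap voltage: 22.6 × 825/(390 + 825) = 15.3 V.
With the supply zeroed, Ra and Rb appear in parallel from the tap: R_th = Ra‖Rb = (390 × 825)/1215 = 265 kΩ.

V_th = 15.3 V, R_th = 265 kΩ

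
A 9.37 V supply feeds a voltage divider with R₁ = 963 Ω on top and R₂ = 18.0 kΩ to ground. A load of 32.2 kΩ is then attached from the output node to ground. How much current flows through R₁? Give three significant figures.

I ≈ 0.749 mA

R₂‖R_L = 11550 Ω, so the source sees R₁ + R₂‖R_L = 12510 Ω.
I = 9.37 V / 12510 Ω = 0.749 mA.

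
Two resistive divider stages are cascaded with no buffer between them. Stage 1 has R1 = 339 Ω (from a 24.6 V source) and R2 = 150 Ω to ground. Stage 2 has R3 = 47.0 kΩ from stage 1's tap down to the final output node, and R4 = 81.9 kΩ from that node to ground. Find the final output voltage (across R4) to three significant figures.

Stage 2 presents R3+R4 = 128900 Ω as a load on stage 1's tap.
Stage 1's lower leg becomes R2‖(R3+R4) = 149.8 Ω, so V_mid = 24.6 × 149.8/488.8 = 7.540 V.
Stage 2 is itself unloaded: V_out = V_mid × R4/(R3+R4) = 7.540 × 81900/128900 = 4.79 V.

V_out ≈ 4.79 V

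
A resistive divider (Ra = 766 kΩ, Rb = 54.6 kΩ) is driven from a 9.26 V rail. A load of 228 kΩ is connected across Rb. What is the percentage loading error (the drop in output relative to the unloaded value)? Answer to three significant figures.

18.3 %

The divider's output (Thévenin) resistance is Ra‖Rb = 50.97 kΩ.
Fractional drop under load = R_th/(R_th + R_L) = 50.97 / (50.97 + 228) = 0.1827.
So the output falls by 18.3 %.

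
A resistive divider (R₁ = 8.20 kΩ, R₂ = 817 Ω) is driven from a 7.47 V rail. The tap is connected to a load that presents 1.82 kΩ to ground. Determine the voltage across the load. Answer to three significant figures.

V_out ≈ 0.481 V

The load sits in parallel with R₂: R₂‖R_L = (817 × 1820) / (817 + 1820) = 563.9 Ω.
V_out = 7.47 × 563.9 / (8200 + 563.9) = 7.47 × 563.9/8764 = 0.481 V.
(Unloaded it would have been 0.677 V.)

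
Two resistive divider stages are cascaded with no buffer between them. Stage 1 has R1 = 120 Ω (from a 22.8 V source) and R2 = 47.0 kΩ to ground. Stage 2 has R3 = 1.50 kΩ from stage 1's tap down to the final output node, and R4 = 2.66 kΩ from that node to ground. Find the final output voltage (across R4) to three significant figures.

Stage 2 presents R3+R4 = 4160 Ω as a load on stage 1's tap.
Stage 1's lower leg becomes R2‖(R3+R4) = 3822 Ω, so V_mid = 22.8 × 3822/3942 = 22.11 V.
Stage 2 is itself unloaded: V_out = V_mid × R4/(R3+R4) = 22.11 × 2660/4160 = 14.1 V.

V_out ≈ 14.1 V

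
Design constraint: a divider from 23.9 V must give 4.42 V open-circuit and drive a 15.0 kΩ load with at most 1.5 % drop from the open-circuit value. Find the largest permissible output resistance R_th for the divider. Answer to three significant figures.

R_th ≤ 228 Ω

Loading drop = R_th/(R_th + R_L) ≤ 0.0150, so R_th ≤ R_L · ε/(1−ε) = 15.0 kΩ × 0.0150/0.9850 = 228 Ω.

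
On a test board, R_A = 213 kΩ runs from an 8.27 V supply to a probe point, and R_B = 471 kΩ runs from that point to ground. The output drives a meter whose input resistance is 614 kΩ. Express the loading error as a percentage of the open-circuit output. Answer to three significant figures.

19.3 %

The divider's output (Thévenin) resistance is R_A‖R_B = 146.7 kΩ.
Fractional drop under load = R_th/(R_th + R_L) = 146.7 / (146.7 + 614) = 0.1928.
So the output falls by 19.3 %.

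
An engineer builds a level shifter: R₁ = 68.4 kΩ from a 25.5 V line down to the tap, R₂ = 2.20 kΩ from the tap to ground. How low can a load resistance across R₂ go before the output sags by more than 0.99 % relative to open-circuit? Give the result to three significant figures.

R_L(min) ≈ 213 kΩ

Output resistance R_th = R₁‖R₂ = (68.4 × 2.20)/70.60 = 2.131 kΩ.
The fractional drop is R_th/(R_th + R_L); requiring this ≤ 0.00990 gives R_L ≥ R_th(1/0.00990 − 1) = 2.131 × 100.0 = 213 kΩ.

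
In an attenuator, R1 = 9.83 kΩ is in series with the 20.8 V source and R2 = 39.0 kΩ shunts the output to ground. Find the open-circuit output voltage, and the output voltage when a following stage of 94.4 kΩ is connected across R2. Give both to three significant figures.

Unloaded: 16.6 V; loaded: 15.3 V

Open-circuit: V = 20.8 × 39.0/(9.83 + 39.0) = 16.6 V.
With the load, R2 becomes R2‖R_L = 27.60 kΩ, so V = 20.8 × 27.60/37.43 = 15.3 V.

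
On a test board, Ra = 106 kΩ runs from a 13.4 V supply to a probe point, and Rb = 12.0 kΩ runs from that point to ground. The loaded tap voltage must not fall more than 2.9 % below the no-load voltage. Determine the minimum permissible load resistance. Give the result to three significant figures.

R_L(min) ≈ 361 kΩ

Output resistance R_th = Ra‖Rb = (106 × 12.0)/118.0 = 10.78 kΩ.
The fractional drop is R_th/(R_th + R_L); requiring this ≤ 0.0290 gives R_L ≥ R_th(1/0.0290 − 1) = 10.78 × 33.48 = 361 kΩ.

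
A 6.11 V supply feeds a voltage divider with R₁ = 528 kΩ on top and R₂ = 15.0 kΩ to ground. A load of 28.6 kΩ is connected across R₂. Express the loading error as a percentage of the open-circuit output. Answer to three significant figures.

Unloaded V = 6.11 × 15.0/543.0 = 0.1688 V.
Loaded: R₂‖R_L = 9.839 kΩ, giving V = 6.11 × 9.839/537.8 = 0.1118 V.
Drop = (0.1688 − 0.1118) / 0.1688 = 33.8 %.

33.8 %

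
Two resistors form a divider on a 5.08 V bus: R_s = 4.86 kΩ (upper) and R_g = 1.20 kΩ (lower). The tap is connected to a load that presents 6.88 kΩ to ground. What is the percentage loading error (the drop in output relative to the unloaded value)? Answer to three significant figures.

Unloaded V = 5.08 × 1.20/6.060 = 1.0059 V.
Loaded: R_g‖R_L = 1.022 kΩ, giving V = 5.08 × 1.022/5.882 = 0.88250 V.
Drop = (1.0059 − 0.88250) / 1.0059 = 12.3 %.

12.3 %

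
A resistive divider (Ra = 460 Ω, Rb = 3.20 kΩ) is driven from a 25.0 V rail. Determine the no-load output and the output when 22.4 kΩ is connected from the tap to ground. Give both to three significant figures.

Open-circuit: V = 25.0 × 3200/(460 + 3200) = 21.9 V.
With the load, Rb becomes Rb‖R_L = 2800 Ω, so V = 25.0 × 2800/3260 = 21.5 V.

Unloaded: 21.9 V; loaded: 21.5 V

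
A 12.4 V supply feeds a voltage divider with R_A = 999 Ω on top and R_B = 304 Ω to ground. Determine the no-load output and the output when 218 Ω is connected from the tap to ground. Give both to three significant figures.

Unloaded: 2.89 V; loaded: 1.40 V

Open-circuit: V = 12.4 × 304/(999 + 304) = 2.89 V.
With the load, R_B becomes R_B‖R_L = 127.0 Ω, so V = 12.4 × 127.0/1126 = 1.40 V.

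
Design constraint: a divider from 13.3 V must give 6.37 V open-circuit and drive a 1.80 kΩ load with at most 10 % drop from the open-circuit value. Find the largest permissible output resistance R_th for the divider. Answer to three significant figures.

Loading drop = R_th/(R_th + R_L) ≤ 0.100, so R_th ≤ R_L · ε/(1−ε) = 1.80 kΩ × 0.100/0.9000 = 200 Ω.

R_th ≤ 200 Ω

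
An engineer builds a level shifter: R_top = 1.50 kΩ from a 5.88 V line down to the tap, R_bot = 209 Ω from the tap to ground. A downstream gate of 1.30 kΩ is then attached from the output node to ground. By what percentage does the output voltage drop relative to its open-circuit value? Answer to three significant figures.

12.4 %

Unloaded V = 5.88 × 209/1709 = 0.71909 V.
Loaded: R_bot‖R_L = 180.1 Ω, giving V = 5.88 × 180.1/1680 = 0.63017 V.
Drop = (0.71909 − 0.63017) / 0.71909 = 12.4 %.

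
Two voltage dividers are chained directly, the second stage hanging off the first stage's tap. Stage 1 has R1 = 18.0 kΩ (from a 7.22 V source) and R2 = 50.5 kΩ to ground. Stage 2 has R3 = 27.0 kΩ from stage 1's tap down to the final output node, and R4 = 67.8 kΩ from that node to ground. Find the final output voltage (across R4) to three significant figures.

Stage 2 presents R3+R4 = 94.80 kΩ as a load on stage 1's tap.
Stage 1's lower leg becomes R2‖(R3+R4) = 32.95 kΩ, so V_mid = 7.22 × 32.95/50.95 = 4.669 V.
Stage 2 is itself unloaded: V_out = V_mid × R4/(R3+R4) = 4.669 × 67.8/94.80 = 3.34 V.

V_out ≈ 3.34 V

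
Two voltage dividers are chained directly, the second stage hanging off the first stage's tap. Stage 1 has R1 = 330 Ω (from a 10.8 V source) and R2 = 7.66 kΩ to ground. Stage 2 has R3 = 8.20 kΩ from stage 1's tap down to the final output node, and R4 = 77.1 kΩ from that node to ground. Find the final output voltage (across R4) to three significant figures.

V_out ≈ 9.32 V

Stage 2 presents R3+R4 = 85300 Ω as a load on stage 1's tap.
Stage 1's lower leg becomes R2‖(R3+R4) = 7029 Ω, so V_mid = 10.8 × 7029/7359 = 10.32 V.
Stage 2 is itself unloaded: V_out = V_mid × R4/(R3+R4) = 10.32 × 77100/85300 = 9.32 V.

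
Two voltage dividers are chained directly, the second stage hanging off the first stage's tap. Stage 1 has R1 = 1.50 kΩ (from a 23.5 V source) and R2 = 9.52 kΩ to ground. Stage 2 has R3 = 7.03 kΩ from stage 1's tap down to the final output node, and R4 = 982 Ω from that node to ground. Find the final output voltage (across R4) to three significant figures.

Stage 2 presents R3+R4 = 8012 Ω as a load on stage 1's tap.
Stage 1's lower leg becomes R2‖(R3+R4) = 4351 Ω, so V_mid = 23.5 × 4351/5851 = 17.47 V.
Stage 2 is itself unloaded: V_out = V_mid × R4/(R3+R4) = 17.47 × 982/8012 = 2.14 V.

V_out ≈ 2.14 V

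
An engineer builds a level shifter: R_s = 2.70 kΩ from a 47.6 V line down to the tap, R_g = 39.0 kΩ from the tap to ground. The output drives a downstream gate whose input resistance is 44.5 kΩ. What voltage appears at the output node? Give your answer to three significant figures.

V_out ≈ 42.1 V

The load sits in parallel with R_g: R_g‖R_L = (39.0 × 44.5) / (39.0 + 44.5) = 20.78 kΩ.
V_out = 47.6 × 20.78 / (2.70 + 20.78) = 47.6 × 20.78/23.48 = 42.1 V.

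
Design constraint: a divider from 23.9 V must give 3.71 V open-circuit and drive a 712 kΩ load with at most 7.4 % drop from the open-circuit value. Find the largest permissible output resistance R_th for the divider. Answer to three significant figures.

R_th ≤ 56.9 kΩ

Loading drop = R_th/(R_th + R_L) ≤ 0.0740, so R_th ≤ R_L · ε/(1−ε) = 712 kΩ × 0.0740/0.9260 = 56.9 kΩ.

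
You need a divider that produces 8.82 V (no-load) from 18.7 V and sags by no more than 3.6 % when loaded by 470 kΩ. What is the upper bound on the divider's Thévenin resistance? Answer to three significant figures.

R_th ≤ 17.6 kΩ

Loading drop = R_th/(R_th + R_L) ≤ 0.0360, so R_th ≤ R_L · ε/(1−ε) = 470 kΩ × 0.0360/0.9640 = 17.6 kΩ.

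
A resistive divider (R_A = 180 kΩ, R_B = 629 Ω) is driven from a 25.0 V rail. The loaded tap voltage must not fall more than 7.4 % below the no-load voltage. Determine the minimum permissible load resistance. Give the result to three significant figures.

R_L(min) ≈ 7.84 kΩ

Output resistance R_th = R_A‖R_B = (180000 × 629)/180600 = 626.8 Ω.
The fractional drop is R_th/(R_th + R_L); requiring this ≤ 0.0740 gives R_L ≥ R_th(1/0.0740 − 1) = 626.8 × 12.51 = 7.84 kΩ.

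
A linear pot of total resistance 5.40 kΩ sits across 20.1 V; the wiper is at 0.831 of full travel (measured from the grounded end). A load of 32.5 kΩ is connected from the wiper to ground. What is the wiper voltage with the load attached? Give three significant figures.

The wiper splits the pot into (1−α)R = 912.6 Ω above and αR = 4487 Ω below.
Lower section ‖ load = 3943 Ω.
V_wiper = 20.1 × 3943/(912.6 + 3943) = 16.3 V.

V ≈ 16.3 V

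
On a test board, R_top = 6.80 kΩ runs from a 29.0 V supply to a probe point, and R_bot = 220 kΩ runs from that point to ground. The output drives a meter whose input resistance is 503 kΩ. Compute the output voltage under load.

The load sits in parallel with R_bot: R_bot‖R_L = (220 × 503) / (220 + 503) = 153.1 kΩ.
V_out = 29.0 × 153.1 / (6.80 + 153.1) = 29.0 × 153.1/159.9 = 27.8 V.
(Unloaded it would have been 28.1 V.)

V_out ≈ 27.8 V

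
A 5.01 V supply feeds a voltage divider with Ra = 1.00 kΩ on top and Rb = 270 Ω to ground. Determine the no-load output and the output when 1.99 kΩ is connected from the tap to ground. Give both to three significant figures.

Unloaded: 1.07 V; loaded: 0.962 V

Open-circuit: V = 5.01 × 270/(1000 + 270) = 1.07 V.
With the load, Rb becomes Rb‖R_L = 237.7 Ω, so V = 5.01 × 237.7/1238 = 0.962 V.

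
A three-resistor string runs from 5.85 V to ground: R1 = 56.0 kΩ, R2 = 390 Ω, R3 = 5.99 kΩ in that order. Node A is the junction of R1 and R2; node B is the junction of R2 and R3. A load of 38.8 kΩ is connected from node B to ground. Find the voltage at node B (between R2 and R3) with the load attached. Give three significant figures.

V ≈ 0.493 V

At node B, R3 is in parallel with the load: R3‖R_L = 5189 Ω.
Below node A the resistance is R2 + (R3‖R_L) = 5579 Ω, so V_A = 5.85 × 5579/61580 = 0.5300 V.
Then V_B = V_A × (R3‖R_L)/(R2 + R3‖R_L) = 0.5300 × 5189/5579 = 0.493 V.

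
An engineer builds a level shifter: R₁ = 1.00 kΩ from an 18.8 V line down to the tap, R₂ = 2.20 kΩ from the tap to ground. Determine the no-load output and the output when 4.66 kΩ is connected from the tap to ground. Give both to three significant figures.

Open-circuit: V = 18.8 × 2.20/(1.00 + 2.20) = 12.9 V.
With the load, R₂ becomes R₂‖R_L = 1.494 kΩ, so V = 18.8 × 1.494/2.494 = 11.3 V.

Unloaded: 12.9 V; loaded: 11.3 V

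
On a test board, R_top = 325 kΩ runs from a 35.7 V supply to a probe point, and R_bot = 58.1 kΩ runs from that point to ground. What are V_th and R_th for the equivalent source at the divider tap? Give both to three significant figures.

V_th = 5.41 V, R_th = 49.3 kΩ

V_th is the open-circuit tap voltage: 35.7 × 58.1/(325 + 58.1) = 5.41 V.
With the supply zeroed, R_top and R_bot appear in parallel from the tap: R_th = R_top‖R_bot = (325 × 58.1)/383.1 = 49.3 kΩ.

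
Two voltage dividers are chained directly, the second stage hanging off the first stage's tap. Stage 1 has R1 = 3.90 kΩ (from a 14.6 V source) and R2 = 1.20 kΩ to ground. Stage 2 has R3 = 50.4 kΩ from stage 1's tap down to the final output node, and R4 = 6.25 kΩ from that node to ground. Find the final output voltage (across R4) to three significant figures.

Stage 2 presents R3+R4 = 56.65 kΩ as a load on stage 1's tap.
Stage 1's lower leg becomes R2‖(R3+R4) = 1.175 kΩ, so V_mid = 14.6 × 1.175/5.075 = 3.381 V.
Stage 2 is itself unloaded: V_out = V_mid × R4/(R3+R4) = 3.381 × 6.25/56.65 = 0.373 V.

V_out ≈ 0.373 V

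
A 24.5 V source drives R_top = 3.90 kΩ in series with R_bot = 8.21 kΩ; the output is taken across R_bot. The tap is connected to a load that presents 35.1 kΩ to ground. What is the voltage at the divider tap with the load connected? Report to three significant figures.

The load sits in parallel with R_bot: R_bot‖R_L = (8.21 × 35.1) / (8.21 + 35.1) = 6.654 kΩ.
V_out = 24.5 × 6.654 / (3.90 + 6.654) = 24.5 × 6.654/10.55 = 15.4 V.
(Unloaded it would have been 16.6 V.)

V_out ≈ 15.4 V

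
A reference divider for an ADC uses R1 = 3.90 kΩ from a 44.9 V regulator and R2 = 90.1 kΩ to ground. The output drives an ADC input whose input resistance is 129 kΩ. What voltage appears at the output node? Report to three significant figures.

The load sits in parallel with R2: R2‖R_L = (90.1 × 129) / (90.1 + 129) = 53.05 kΩ.
V_out = 44.9 × 53.05 / (3.90 + 53.05) = 44.9 × 53.05/56.95 = 41.8 V.
(Unloaded it would have been 43.0 V.)

V_out ≈ 41.8 V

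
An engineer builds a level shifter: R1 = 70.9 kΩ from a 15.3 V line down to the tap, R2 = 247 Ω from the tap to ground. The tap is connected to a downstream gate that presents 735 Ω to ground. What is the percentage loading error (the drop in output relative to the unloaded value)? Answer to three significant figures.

Unloaded V = 15.3 × 247/71150 = 0.05312 V.
Loaded: R2‖R_L = 184.9 Ω, giving V = 15.3 × 184.9/71080 = 0.03979 V.
Drop = (0.05312 − 0.03979) / 0.05312 = 25.1 %.

25.1 %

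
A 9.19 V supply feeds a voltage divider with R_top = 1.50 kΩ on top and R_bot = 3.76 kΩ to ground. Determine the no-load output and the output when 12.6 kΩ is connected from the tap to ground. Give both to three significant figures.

Open-circuit: V = 9.19 × 3.76/(1.50 + 3.76) = 6.57 V.
With the load, R_bot becomes R_bot‖R_L = 2.896 kΩ, so V = 9.19 × 2.896/4.396 = 6.05 V.

Unloaded: 6.57 V; loaded: 6.05 V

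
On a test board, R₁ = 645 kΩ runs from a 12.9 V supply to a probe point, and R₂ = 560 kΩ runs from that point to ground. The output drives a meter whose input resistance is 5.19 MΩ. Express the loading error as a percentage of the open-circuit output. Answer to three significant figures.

The divider's output (Thévenin) resistance is R₁‖R₂ = 299.8 kΩ.
Fractional drop under load = R_th/(R_th + R_L) = 299.8 / (299.8 + 5190) = 0.05460.
So the output falls by 5.46 %.

5.46 %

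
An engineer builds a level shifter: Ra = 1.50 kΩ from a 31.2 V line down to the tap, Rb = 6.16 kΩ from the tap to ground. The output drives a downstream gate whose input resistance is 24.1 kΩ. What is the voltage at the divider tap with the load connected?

The load sits in parallel with Rb: Rb‖R_L = (6.16 × 24.1) / (6.16 + 24.1) = 4.906 kΩ.
V_out = 31.2 × 4.906 / (1.50 + 4.906) = 31.2 × 4.906/6.406 = 23.9 V.

V_out ≈ 23.9 V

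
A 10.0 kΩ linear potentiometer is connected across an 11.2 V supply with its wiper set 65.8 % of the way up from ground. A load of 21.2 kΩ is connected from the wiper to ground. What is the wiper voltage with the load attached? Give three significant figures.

V ≈ 6.66 V

The wiper splits the pot into (1−α)R = 3.420 kΩ above and αR = 6.580 kΩ below.
Lower section ‖ load = 5.021 kΩ.
V_wiper = 11.2 × 5.021/(3.420 + 5.021) = 6.66 V.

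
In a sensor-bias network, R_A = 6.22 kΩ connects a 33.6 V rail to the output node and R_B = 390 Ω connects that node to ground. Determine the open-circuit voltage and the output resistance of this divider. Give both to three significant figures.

V_th = 1.98 V, R_th = 367 Ω

V_th is the open-circuit tap voltage: 33.6 × 390/(6220 + 390) = 1.98 V.
With the supply zeroed, R_A and R_B appear in parallel from the tap: R_th = R_A‖R_B = (6220 × 390)/6610 = 367 Ω.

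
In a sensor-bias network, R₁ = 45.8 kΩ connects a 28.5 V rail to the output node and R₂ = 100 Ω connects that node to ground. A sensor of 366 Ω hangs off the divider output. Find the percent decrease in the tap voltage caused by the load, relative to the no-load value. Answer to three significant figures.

21.4 %

The divider's output (Thévenin) resistance is R₁‖R₂ = 99.78 Ω.
Fractional drop under load = R_th/(R_th + R_L) = 99.78 / (99.78 + 366) = 0.2142.
So the output falls by 21.4 %.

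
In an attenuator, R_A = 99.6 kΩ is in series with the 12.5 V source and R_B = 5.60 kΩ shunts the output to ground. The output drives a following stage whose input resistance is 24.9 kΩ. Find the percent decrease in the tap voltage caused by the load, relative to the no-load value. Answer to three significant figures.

Unloaded V = 12.5 × 5.60/105.2 = 0.6654 V.
Loaded: R_B‖R_L = 4.572 kΩ, giving V = 12.5 × 4.572/104.2 = 0.5486 V.
Drop = (0.6654 − 0.5486) / 0.6654 = 17.6 %.

17.6 %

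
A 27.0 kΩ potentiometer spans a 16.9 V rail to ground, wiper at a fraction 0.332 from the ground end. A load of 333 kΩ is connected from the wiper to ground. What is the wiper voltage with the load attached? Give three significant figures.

The wiper splits the pot into (1−α)R = 18.04 kΩ above and αR = 8.964 kΩ below.
Lower section ‖ load = 8.729 kΩ.
V_wiper = 16.9 × 8.729/(18.04 + 8.729) = 5.51 V.

V ≈ 5.51 V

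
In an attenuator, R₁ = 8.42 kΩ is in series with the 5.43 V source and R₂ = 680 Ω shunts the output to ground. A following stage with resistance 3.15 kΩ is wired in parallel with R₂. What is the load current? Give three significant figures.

I_L ≈ 0.107 mA

R₂‖R_L = 559.3 Ω; V_out = 5.43 × 559.3/8979 = 0.3382 V.
I_L = V_out / R_L = 0.3382 / 3.15 kΩ = 0.107 mA.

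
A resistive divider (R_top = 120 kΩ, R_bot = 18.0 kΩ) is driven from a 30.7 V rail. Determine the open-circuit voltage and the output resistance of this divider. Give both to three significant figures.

V_th is the open-circuit tap voltage: 30.7 × 18.0/(120 + 18.0) = 4.00 V.
With the supply zeroed, R_top and R_bot appear in parallel from the tap: R_th = R_top‖R_bot = (120 × 18.0)/138.0 = 15.7 kΩ.

V_th = 4.00 V, R_th = 15.7 kΩ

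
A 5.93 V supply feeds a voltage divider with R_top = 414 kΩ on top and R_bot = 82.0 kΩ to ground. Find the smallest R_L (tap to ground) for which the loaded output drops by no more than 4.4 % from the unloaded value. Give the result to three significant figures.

R_L(min) ≈ 1.49 MΩ

Output resistance R_th = R_top‖R_bot = (414 × 82.0)/496.0 = 68.44 kΩ.
The fractional drop is R_th/(R_th + R_L); requiring this ≤ 0.0440 gives R_L ≥ R_th(1/0.0440 − 1) = 68.44 × 21.73 = 1.49 MΩ.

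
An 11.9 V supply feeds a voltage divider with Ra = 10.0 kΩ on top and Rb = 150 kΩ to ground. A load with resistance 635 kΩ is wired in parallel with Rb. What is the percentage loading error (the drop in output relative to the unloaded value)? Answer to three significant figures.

The divider's output (Thévenin) resistance is Ra‖Rb = 9.375 kΩ.
Fractional drop under load = R_th/(R_th + R_L) = 9.375 / (9.375 + 635) = 0.01455.
So the output falls by 1.45 %.

1.45 %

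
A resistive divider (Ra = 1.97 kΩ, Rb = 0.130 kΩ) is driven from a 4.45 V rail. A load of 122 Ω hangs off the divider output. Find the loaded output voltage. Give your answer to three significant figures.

The load sits in parallel with Rb: Rb‖R_L = (130 × 122) / (130 + 122) = 62.94 Ω.
V_out = 4.45 × 62.94 / (1970 + 62.94) = 4.45 × 62.94/2033 = 0.138 V.

V_out ≈ 0.138 V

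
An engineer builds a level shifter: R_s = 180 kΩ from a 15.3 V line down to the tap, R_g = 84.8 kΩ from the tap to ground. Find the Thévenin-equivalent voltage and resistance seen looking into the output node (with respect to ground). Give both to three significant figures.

V_th = 4.90 V, R_th = 57.6 kΩ

V_th is the open-circuit tap voltage: 15.3 × 84.8/(180 + 84.8) = 4.90 V.
With the supply zeroed, R_s and R_g appear in parallel from the tap: R_th = R_s‖R_g = (180 × 84.8)/264.8 = 57.6 kΩ.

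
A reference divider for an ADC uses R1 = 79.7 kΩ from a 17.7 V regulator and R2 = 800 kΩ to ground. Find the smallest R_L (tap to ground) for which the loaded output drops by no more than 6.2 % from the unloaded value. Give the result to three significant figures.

R_L(min) ≈ 1.10 MΩ

Output resistance R_th = R1‖R2 = (79.7 × 800)/879.7 = 72.48 kΩ.
The fractional drop is R_th/(R_th + R_L); requiring this ≤ 0.0620 gives R_L ≥ R_th(1/0.0620 − 1) = 72.48 × 15.13 = 1.10 MΩ.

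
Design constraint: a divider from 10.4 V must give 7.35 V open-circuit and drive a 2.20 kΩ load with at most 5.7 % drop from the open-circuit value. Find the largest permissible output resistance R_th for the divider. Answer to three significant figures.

R_th ≤ 133 Ω

Loading drop = R_th/(R_th + R_L) ≤ 0.0570, so R_th ≤ R_L · ε/(1−ε) = 2.20 kΩ × 0.0570/0.9430 = 133 Ω.
(Any R1, R2 with R2/(R1+R2) = 0.707 and R1‖R2 ≤ 133 Ω will meet the spec.)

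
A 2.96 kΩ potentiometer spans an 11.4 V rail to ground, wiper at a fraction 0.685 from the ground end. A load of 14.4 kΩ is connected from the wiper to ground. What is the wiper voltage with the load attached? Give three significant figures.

V ≈ 7.48 V

The wiper splits the pot into (1−α)R = 932.4 Ω above and αR = 2028 Ω below.
Lower section ‖ load = 1777 Ω.
V_wiper = 11.4 × 1777/(932.4 + 1777) = 7.48 V.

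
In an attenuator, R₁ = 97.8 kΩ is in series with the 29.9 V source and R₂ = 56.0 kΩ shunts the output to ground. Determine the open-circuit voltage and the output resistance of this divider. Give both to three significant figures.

V_th is the open-circuit tap voltage: 29.9 × 56.0/(97.8 + 56.0) = 10.9 V.
With the supply zeroed, R₁ and R₂ appear in parallel from the tap: R_th = R₁‖R₂ = (97.8 × 56.0)/153.8 = 35.6 kΩ.

V_th = 10.9 V, R_th = 35.6 kΩ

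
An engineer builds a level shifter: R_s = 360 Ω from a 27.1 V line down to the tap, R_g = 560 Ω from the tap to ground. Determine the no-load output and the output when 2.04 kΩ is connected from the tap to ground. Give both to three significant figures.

Unloaded: 16.5 V; loaded: 14.9 V

Open-circuit: V = 27.1 × 560/(360 + 560) = 16.5 V.
With the load, R_g becomes R_g‖R_L = 439.4 Ω, so V = 27.1 × 439.4/799.4 = 14.9 V.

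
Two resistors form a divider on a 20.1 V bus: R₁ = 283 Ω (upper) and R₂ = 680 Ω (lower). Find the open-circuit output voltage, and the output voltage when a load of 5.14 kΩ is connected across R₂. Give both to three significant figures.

Open-circuit: V = 20.1 × 680/(283 + 680) = 14.2 V.
With the load, R₂ becomes R₂‖R_L = 600.5 Ω, so V = 20.1 × 600.5/883.5 = 13.7 V.

Unloaded: 14.2 V; loaded: 13.7 V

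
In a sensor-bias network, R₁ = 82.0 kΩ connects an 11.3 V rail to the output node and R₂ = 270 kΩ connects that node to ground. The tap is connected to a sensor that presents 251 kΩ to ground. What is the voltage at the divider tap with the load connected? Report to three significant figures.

V_out ≈ 6.93 V

The load sits in parallel with R₂: R₂‖R_L = (270 × 251) / (270 + 251) = 130.1 kΩ.
V_out = 11.3 × 130.1 / (82.0 + 130.1) = 11.3 × 130.1/212.1 = 6.93 V.
(Unloaded it would have been 8.67 V.)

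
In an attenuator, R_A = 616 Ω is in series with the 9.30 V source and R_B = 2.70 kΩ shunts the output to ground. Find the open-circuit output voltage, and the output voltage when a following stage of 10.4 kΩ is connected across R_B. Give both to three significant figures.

Unloaded: 7.57 V; loaded: 7.22 V

Open-circuit: V = 9.30 × 2700/(616 + 2700) = 7.57 V.
With the load, R_B becomes R_B‖R_L = 2144 Ω, so V = 9.30 × 2144/2760 = 7.22 V.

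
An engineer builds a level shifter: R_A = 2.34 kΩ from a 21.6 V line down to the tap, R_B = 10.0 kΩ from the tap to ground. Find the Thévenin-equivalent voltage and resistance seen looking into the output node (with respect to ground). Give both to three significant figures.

V_th = 17.5 V, R_th = 1.90 kΩ

V_th is the open-circuit tap voltage: 21.6 × 10.0/(2.34 + 10.0) = 17.5 V.
With the supply zeroed, R_A and R_B appear in parallel from the tap: R_th = R_A‖R_B = (2.34 × 10.0)/12.34 = 1.90 kΩ.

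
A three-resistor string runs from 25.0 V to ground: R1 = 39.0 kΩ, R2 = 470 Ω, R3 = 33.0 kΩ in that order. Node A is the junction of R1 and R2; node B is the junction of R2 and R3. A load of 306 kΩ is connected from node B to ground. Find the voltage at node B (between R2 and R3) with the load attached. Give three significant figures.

V ≈ 10.8 V

At node B, R3 is in parallel with the load: R3‖R_L = 29790 Ω.
Below node A the resistance is R2 + (R3‖R_L) = 30260 Ω, so V_A = 25.0 × 30260/69260 = 10.92 V.
Then V_B = V_A × (R3‖R_L)/(R2 + R3‖R_L) = 10.92 × 29790/30260 = 10.8 V.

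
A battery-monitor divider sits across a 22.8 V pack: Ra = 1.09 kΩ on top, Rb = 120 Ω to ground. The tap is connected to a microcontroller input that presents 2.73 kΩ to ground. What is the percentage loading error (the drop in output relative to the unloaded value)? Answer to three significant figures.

The divider's output (Thévenin) resistance is Ra‖Rb = 108.1 Ω.
Fractional drop under load = R_th/(R_th + R_L) = 108.1 / (108.1 + 2730) = 0.03809.
So the output falls by 3.81 %.

3.81 %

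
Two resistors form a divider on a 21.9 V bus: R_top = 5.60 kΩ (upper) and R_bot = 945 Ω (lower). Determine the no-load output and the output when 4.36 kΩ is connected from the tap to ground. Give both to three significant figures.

Unloaded: 3.16 V; loaded: 2.67 V

Open-circuit: V = 21.9 × 945/(5600 + 945) = 3.16 V.
With the load, R_bot becomes R_bot‖R_L = 776.7 Ω, so V = 21.9 × 776.7/6377 = 2.67 V.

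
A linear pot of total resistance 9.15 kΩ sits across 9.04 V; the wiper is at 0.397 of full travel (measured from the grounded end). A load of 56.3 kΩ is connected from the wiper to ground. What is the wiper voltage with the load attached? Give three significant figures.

The wiper splits the pot into (1−α)R = 5.517 kΩ above and αR = 3.633 kΩ below.
Lower section ‖ load = 3.412 kΩ.
V_wiper = 9.04 × 3.412/(5.517 + 3.412) = 3.45 V.

V ≈ 3.45 V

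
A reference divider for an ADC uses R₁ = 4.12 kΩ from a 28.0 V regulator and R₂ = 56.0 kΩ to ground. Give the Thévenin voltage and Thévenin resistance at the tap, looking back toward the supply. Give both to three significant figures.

V_th is the open-circuit tap voltage: 28.0 × 56.0/(4.12 + 56.0) = 26.1 V.
With the supply zeroed, R₁ and R₂ appear in parallel from the tap: R_th = R₁‖R₂ = (4.12 × 56.0)/60.12 = 3.84 kΩ.

V_th = 26.1 V, R_th = 3.84 kΩ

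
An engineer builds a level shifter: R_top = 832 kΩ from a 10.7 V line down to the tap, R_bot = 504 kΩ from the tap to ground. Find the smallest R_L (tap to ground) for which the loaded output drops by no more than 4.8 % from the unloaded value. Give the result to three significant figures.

Output resistance R_th = R_top‖R_bot = (832 × 504)/1336 = 313.9 kΩ.
The fractional drop is R_th/(R_th + R_L); requiring this ≤ 0.0480 gives R_L ≥ R_th(1/0.0480 − 1) = 313.9 × 19.83 = 6.23 MΩ.

R_L(min) ≈ 6.23 MΩ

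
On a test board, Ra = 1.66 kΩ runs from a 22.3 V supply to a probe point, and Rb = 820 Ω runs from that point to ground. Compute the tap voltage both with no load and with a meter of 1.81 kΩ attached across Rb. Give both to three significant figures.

Open-circuit: V = 22.3 × 820/(1660 + 820) = 7.37 V.
With the load, Rb becomes Rb‖R_L = 564.3 Ω, so V = 22.3 × 564.3/2224 = 5.66 V.

Unloaded: 7.37 V; loaded: 5.66 V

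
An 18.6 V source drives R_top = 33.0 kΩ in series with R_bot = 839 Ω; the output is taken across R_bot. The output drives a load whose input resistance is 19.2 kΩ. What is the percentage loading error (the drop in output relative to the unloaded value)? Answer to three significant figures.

4.09 %

The divider's output (Thévenin) resistance is R_top‖R_bot = 818.2 Ω.
Fractional drop under load = R_th/(R_th + R_L) = 818.2 / (818.2 + 19200) = 0.04087.
So the output falls by 4.09 %.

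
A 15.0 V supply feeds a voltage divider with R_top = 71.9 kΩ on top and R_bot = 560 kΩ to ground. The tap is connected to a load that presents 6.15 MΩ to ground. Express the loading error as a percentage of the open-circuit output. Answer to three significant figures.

1.03 %

The divider's output (Thévenin) resistance is R_top‖R_bot = 63.72 kΩ.
Fractional drop under load = R_th/(R_th + R_L) = 63.72 / (63.72 + 6150) = 0.01025.
So the output falls by 1.03 %.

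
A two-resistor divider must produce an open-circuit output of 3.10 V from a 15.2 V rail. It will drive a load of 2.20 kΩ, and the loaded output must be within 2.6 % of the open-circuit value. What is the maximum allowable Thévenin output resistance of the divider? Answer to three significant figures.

R_th ≤ 58.7 Ω

Loading drop = R_th/(R_th + R_L) ≤ 0.0260, so R_th ≤ R_L · ε/(1−ε) = 2.20 kΩ × 0.0260/0.9740 = 58.7 Ω.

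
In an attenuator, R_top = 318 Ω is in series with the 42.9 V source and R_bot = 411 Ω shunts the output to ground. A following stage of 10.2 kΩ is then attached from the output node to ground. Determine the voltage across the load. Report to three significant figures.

V_out ≈ 23.8 V

The load sits in parallel with R_bot: R_bot‖R_L = (411 × 10200) / (411 + 10200) = 395.1 Ω.
V_out = 42.9 × 395.1 / (318 + 395.1) = 42.9 × 395.1/713.1 = 23.8 V.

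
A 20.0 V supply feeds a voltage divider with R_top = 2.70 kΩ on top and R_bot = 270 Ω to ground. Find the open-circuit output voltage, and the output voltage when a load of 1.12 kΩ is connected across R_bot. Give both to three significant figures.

Open-circuit: V = 20.0 × 270/(2700 + 270) = 1.82 V.
With the load, R_bot becomes R_bot‖R_L = 217.6 Ω, so V = 20.0 × 217.6/2918 = 1.49 V.

Unloaded: 1.82 V; loaded: 1.49 V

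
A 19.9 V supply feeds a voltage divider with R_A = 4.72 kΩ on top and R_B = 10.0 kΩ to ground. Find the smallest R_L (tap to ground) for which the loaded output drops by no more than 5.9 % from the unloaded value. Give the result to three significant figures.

R_L(min) ≈ 51.1 kΩ

Output resistance R_th = R_A‖R_B = (4.72 × 10.0)/14.72 = 3.207 kΩ.
The fractional drop is R_th/(R_th + R_L); requiring this ≤ 0.0590 gives R_L ≥ R_th(1/0.0590 − 1) = 3.207 × 15.95 = 51.1 kΩ.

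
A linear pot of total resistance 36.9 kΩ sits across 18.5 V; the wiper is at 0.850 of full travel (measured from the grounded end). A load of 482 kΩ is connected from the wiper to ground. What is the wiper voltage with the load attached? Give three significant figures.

V ≈ 15.6 V

The wiper splits the pot into (1−α)R = 5.535 kΩ above and αR = 31.36 kΩ below.
Lower section ‖ load = 29.45 kΩ.
V_wiper = 18.5 × 29.45/(5.535 + 29.45) = 15.6 V.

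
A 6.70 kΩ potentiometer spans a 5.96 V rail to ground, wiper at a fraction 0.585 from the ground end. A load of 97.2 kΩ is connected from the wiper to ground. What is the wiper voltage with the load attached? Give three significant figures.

The wiper splits the pot into (1−α)R = 2.781 kΩ above and αR = 3.919 kΩ below.
Lower section ‖ load = 3.768 kΩ.
V_wiper = 5.96 × 3.768/(2.781 + 3.768) = 3.43 V.

V ≈ 3.43 V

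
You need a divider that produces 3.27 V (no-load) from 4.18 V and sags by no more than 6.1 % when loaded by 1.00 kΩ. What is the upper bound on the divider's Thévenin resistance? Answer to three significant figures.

Loading drop = R_th/(R_th + R_L) ≤ 0.0610, so R_th ≤ R_L · ε/(1−ε) = 1.00 kΩ × 0.0610/0.9390 = 65.0 Ω.

R_th ≤ 65.0 Ω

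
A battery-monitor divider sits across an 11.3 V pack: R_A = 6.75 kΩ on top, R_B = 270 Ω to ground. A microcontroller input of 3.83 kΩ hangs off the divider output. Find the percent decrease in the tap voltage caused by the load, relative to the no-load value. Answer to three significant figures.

The divider's output (Thévenin) resistance is R_A‖R_B = 259.6 Ω.
Fractional drop under load = R_th/(R_th + R_L) = 259.6 / (259.6 + 3830) = 0.06348.
So the output falls by 6.35 %.

6.35 %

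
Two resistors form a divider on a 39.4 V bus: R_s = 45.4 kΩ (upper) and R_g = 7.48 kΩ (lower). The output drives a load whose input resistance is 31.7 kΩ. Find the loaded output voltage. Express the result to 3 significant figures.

The load sits in parallel with R_g: R_g‖R_L = (7.48 × 31.7) / (7.48 + 31.7) = 6.052 kΩ.
V_out = 39.4 × 6.052 / (45.4 + 6.052) = 39.4 × 6.052/51.45 = 4.63 V.

V_out ≈ 4.63 V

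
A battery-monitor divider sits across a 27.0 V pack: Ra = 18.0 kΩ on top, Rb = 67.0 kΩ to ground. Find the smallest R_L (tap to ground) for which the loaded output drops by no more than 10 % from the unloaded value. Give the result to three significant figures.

R_L(min) ≈ 128 kΩ

Output resistance R_th = Ra‖Rb = (18.0 × 67.0)/85.00 = 14.19 kΩ.
The fractional drop is R_th/(R_th + R_L); requiring this ≤ 0.100 gives R_L ≥ R_th(1/0.100 − 1) = 14.19 × 9.000 = 128 kΩ.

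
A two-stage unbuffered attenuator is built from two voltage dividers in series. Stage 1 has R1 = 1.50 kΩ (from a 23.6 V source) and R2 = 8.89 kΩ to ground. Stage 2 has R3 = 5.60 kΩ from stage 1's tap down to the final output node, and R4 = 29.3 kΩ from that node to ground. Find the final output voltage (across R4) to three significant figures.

V_out ≈ 16.4 V

Stage 2 presents R3+R4 = 34.90 kΩ as a load on stage 1's tap.
Stage 1's lower leg becomes R2‖(R3+R4) = 7.085 kΩ, so V_mid = 23.6 × 7.085/8.585 = 19.48 V.
Stage 2 is itself unloaded: V_out = V_mid × R4/(R3+R4) = 19.48 × 29.3/34.90 = 16.4 V.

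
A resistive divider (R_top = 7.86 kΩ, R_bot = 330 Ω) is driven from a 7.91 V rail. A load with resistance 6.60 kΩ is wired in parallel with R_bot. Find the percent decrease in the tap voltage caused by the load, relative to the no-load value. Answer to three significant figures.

4.58 %

The divider's output (Thévenin) resistance is R_top‖R_bot = 316.7 Ω.
Fractional drop under load = R_th/(R_th + R_L) = 316.7 / (316.7 + 6600) = 0.04579.
So the output falls by 4.58 %.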